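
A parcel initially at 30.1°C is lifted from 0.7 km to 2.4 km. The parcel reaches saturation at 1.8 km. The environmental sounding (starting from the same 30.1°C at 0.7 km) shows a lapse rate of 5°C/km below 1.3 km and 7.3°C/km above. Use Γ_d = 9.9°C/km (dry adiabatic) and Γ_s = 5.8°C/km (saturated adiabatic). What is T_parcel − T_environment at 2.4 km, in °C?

-3.34°C (parcel cooler than environment)

Parcel:
  Dry to 1800 m: -9.9 × 1.1 km = -10.89°C, so T = 19.21°C.
  Saturated to 2400 m: -5.8 × 0.6 km = -3.48°C, so T = 15.73°C.
Environment:
  Environment, lower layer to 1300 m: -5 × 0.6 km = -3°C, so T = 27.1°C.
  Environment, upper layer to 2400 m: -7.3 × 1.1 km = -8.03°C, so T = 19.07°C.
T_parcel − T_env = 15.73 − 19.07 = -3.34°C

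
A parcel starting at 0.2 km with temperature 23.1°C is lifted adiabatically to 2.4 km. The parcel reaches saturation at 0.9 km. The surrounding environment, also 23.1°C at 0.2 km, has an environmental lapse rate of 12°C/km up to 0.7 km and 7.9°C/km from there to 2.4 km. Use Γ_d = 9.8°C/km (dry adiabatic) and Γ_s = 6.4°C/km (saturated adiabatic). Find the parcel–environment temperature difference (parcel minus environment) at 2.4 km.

Parcel:
  200 → 900 m (dry, 9.8°C/km): ΔT = -9.8 × 0.7 = -6.86°C → T = 16.24°C
  900 → 2400 m (saturated, 6.4°C/km): ΔT = -6.4 × 1.5 = -9.6°C → T = 6.64°C
Environment:
  200 → 700 m (environment, lower layer, 12°C/km): ΔT = -12 × 0.5 = -6°C → T = 17.1°C
  700 → 2400 m (environment, upper layer, 7.9°C/km): ΔT = -7.9 × 1.7 = -13.43°C → T = 3.67°C
T_parcel − T_env = 6.64 − 3.67 = +2.97°C

+2.97°C (parcel warmer than environment)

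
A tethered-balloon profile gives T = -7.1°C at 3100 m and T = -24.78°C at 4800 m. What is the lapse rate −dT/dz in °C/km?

Γ = −ΔT/Δz = (-7.1 − (-24.78)) / (4800 − 3100) m
  = 17.68°C / 1.7 km = 10.4°C/km

10.4°C/km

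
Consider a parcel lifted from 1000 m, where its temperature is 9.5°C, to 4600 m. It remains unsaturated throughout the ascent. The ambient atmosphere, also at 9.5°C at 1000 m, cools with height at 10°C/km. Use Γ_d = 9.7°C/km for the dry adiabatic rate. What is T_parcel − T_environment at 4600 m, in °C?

+1.08°C (parcel warmer than environment)

Parcel:
  1000–4600 m, dry: Δz = 3.6 km ⇒ ΔT = -34.92°C; T = -25.42°C
Environment:
  1000–4600 m, environment: Δz = 3.6 km ⇒ ΔT = -36°C; T = -26.5°C
T_parcel − T_env = -25.42 − (-26.5) = +1.08°C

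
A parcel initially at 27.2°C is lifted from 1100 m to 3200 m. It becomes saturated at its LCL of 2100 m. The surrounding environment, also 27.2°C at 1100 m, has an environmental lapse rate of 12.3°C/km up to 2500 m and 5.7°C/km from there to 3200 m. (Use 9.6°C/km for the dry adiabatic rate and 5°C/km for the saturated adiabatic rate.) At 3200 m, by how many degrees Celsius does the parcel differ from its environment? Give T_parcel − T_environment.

+6.11°C (parcel warmer than environment)

Parcel:
  Dry to 2100 m: -9.6 × 1 km = -9.6°C, so T = 17.6°C.
  Saturated to 3200 m: -5 × 1.1 km = -5.5°C, so T = 12.1°C.
Environment:
  Environment, lower layer to 2500 m: -12.3 × 1.4 km = -17.22°C, so T = 9.98°C.
  Environment, upper layer to 3200 m: -5.7 × 0.7 km = -3.99°C, so T = 5.99°C.
T_parcel − T_env = 12.1 − 5.99 = +6.11°C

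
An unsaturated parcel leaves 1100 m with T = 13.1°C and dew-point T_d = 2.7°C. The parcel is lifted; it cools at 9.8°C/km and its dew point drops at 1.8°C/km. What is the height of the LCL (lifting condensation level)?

T and T_d converge at 9.8 − 1.8 = 8°C per km
Height above start = (13.1 − 2.7) / 8 = 1.3 km
LCL altitude = 1100 m + 1300 m = 2400 m

2400 m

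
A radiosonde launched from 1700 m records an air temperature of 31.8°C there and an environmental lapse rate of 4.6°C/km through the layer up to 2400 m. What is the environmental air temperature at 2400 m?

Environmental to 2400 m: -4.6 × 0.7 km = -3.22°C, so T = 28.58°C.

28.58°C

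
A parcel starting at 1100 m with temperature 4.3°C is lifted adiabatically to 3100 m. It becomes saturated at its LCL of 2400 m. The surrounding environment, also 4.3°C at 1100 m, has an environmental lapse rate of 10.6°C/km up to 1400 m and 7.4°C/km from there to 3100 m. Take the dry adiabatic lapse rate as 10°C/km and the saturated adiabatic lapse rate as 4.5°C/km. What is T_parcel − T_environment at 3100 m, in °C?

Parcel:
  1100 → 2400 m (dry, 10°C/km): ΔT = -10 × 1.3 = -13°C → T = -8.7°C
  2400 → 3100 m (saturated, 4.5°C/km): ΔT = -4.5 × 0.7 = -3.15°C → T = -11.85°C
Environment:
  1100 → 1400 m (environment, lower layer, 10.6°C/km): ΔT = -10.6 × 0.3 = -3.18°C → T = 1.12°C
  1400 → 3100 m (environment, upper layer, 7.4°C/km): ΔT = -7.4 × 1.7 = -12.58°C → T = -11.46°C
T_parcel − T_env = -11.85 − (-11.46) = -0.39°C

-0.39°C (parcel cooler than environment)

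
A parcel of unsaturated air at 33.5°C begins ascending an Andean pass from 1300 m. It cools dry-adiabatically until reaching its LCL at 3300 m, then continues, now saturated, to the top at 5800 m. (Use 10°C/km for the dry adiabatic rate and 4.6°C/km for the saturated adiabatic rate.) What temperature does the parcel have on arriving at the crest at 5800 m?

2°C

Dry to 3300 m: -10 × 2 km = -20°C, so T = 13.5°C.
Saturated to 5800 m: -4.6 × 2.5 km = -11.5°C, so T = 2°C.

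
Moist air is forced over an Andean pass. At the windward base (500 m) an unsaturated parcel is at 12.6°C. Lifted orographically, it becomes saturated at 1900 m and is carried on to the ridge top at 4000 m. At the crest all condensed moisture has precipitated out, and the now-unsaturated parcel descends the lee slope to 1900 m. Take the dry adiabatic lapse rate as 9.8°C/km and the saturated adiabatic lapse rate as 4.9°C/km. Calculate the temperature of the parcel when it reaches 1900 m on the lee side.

Dry to 1900 m: -9.8 × 1.4 km = -13.72°C, so T = -1.12°C.
Saturated to 4000 m: -4.9 × 2.1 km = -10.29°C, so T = -11.41°C.
Dry descent to 1900 m: +9.8 × 2.1 km = +20.58°C, so T = 9.17°C.

9.17°C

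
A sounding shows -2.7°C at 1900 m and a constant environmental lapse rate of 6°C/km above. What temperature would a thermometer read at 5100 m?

1900–5100 m, environmental: Δz = 3.2 km ⇒ ΔT = -19.2°C; T = -21.9°C

-21.9°C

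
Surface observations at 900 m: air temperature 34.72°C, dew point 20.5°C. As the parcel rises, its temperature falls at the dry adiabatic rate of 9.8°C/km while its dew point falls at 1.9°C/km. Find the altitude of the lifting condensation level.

T and T_d converge at 9.8 − 1.9 = 7.9°C per km
Height above start = (34.72 − 20.5) / 7.9 = 1.8 km
LCL altitude = 900 m + 1800 m = 2700 m

2700 m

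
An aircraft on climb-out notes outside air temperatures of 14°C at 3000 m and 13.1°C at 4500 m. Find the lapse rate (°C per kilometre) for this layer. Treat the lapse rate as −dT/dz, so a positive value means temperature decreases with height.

0.6°C/km

Γ = −ΔT/Δz = (14 − 13.1) / (4500 − 3000) m
  = 0.9°C / 1.5 km = 0.6°C/km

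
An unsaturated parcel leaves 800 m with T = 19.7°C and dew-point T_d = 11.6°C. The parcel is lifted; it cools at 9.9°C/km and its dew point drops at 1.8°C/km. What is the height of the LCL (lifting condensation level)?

T and T_d converge at 9.9 − 1.8 = 8.1°C per km
Height above start = (19.7 − 11.6) / 8.1 = 1 km
LCL altitude = 800 m + 1000 m = 1800 m

1800 m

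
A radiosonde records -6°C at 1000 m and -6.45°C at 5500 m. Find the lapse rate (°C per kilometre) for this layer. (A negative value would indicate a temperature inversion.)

Γ = −ΔT/Δz = (-6 − (-6.45)) / (5500 − 1000) m
  = 0.45°C / 4.5 km = 0.1°C/km

0.1°C/km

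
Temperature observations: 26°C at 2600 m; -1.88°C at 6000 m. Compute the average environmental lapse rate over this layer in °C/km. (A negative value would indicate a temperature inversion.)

8.2°C/km

Γ = −ΔT/Δz = (26 − (-1.88)) / (6000 − 2600) m
  = 27.88°C / 3.4 km = 8.2°C/km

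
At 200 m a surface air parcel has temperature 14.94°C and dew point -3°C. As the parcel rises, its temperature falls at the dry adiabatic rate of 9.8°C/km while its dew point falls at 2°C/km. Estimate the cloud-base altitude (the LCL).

T and T_d converge at 9.8 − 2 = 7.8°C per km
Height above start = (14.94 − (-3)) / 7.8 = 2.3 km
LCL altitude = 200 m + 2300 m = 2500 m

2500 m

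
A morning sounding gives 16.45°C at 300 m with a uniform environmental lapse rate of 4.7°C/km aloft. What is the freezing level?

3800 m

Height above start = (16.45 − 0) / 4.7 = 3.5 km
Altitude = 300 m + 3500 m = 3800 m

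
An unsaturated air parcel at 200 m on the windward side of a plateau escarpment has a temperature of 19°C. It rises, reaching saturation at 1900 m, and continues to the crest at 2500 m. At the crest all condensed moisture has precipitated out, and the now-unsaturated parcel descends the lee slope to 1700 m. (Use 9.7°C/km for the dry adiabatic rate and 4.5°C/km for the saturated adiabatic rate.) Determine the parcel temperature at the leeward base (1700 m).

From 200 m to 1900 m (dry): cools by 9.7 × 1.7 = 16.49°C, giving 2.51°C.
From 1900 m to 2500 m (saturated): cools by 4.5 × 0.6 = 2.7°C, giving -0.19°C.
From 2500 m to 1700 m (dry descent): warms by 9.7 × 0.8 = 7.76°C, giving 7.57°C.

7.57°C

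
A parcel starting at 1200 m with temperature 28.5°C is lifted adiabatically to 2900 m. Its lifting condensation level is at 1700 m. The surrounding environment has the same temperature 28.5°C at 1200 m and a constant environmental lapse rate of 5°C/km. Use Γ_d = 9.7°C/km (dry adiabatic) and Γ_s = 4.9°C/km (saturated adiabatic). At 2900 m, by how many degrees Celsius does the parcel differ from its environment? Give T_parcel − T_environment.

Parcel:
  Dry to 1700 m: -9.7 × 0.5 km = -4.85°C, so T = 23.65°C.
  Saturated to 2900 m: -4.9 × 1.2 km = -5.88°C, so T = 17.77°C.
Environment:
  Environment to 2900 m: -5 × 1.7 km = -8.5°C, so T = 20°C.
T_parcel − T_env = 17.77 − 20 = -2.23°C

-2.23°C (parcel cooler than environment)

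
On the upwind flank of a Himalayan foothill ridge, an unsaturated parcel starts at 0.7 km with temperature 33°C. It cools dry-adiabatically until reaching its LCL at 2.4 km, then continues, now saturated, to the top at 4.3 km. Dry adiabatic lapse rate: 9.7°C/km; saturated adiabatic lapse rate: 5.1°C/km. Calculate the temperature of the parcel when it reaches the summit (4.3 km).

6.82°C

700–2400 m, dry: Δz = 1.7 km ⇒ ΔT = -16.49°C; T = 16.51°C
2400–4300 m, saturated: Δz = 1.9 km ⇒ ΔT = -9.69°C; T = 6.82°C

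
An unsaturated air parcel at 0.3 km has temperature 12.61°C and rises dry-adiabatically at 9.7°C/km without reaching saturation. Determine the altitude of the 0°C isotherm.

1.6 km

Height above start = (12.61 − 0) / 9.7 = 1.3 km
Altitude = 300 m + 1300 m = 1600 m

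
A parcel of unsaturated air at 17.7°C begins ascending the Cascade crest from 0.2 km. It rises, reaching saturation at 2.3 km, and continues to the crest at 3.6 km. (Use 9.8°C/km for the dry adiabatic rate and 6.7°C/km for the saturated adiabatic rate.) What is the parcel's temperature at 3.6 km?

200–2300 m, dry: Δz = 2.1 km ⇒ ΔT = -20.58°C; T = -2.88°C
2300–3600 m, saturated: Δz = 1.3 km ⇒ ΔT = -8.71°C; T = -11.59°C

-11.59°C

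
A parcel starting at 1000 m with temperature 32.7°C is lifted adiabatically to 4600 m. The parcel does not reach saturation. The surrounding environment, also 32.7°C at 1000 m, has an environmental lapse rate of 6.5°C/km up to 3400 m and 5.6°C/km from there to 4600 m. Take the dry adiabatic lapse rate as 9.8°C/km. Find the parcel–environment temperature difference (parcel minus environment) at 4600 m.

Parcel:
  From 1000 m to 4600 m (dry): cools by 9.8 × 3.6 = 35.28°C, giving -2.58°C.
Environment:
  From 1000 m to 3400 m (environment, lower layer): cools by 6.5 × 2.4 = 15.6°C, giving 17.1°C.
  From 3400 m to 4600 m (environment, upper layer): cools by 5.6 × 1.2 = 6.72°C, giving 10.38°C.
T_parcel − T_env = -2.58 − 10.38 = -12.96°C

-12.96°C (parcel cooler than environment)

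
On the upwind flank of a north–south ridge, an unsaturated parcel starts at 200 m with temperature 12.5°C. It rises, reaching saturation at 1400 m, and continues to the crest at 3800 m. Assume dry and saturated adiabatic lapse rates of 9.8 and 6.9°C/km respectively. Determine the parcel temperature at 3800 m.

-15.82°C

200 → 1400 m (dry, 9.8°C/km): ΔT = -9.8 × 1.2 = -11.76°C → T = 0.74°C
1400 → 3800 m (saturated, 6.9°C/km): ΔT = -6.9 × 2.4 = -16.56°C → T = -15.82°C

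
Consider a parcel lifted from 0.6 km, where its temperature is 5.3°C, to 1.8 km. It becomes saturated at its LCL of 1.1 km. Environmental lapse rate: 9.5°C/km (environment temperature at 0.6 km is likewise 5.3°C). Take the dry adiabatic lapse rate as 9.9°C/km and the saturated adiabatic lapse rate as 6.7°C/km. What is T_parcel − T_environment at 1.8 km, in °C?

Parcel:
  Dry to 1100 m: -9.9 × 0.5 km = -4.95°C, so T = 0.35°C.
  Saturated to 1800 m: -6.7 × 0.7 km = -4.69°C, so T = -4.34°C.
Environment:
  Environment to 1800 m: -9.5 × 1.2 km = -11.4°C, so T = -6.1°C.
T_parcel − T_env = -4.34 − (-6.1) = +1.76°C

+1.76°C (parcel warmer than environment)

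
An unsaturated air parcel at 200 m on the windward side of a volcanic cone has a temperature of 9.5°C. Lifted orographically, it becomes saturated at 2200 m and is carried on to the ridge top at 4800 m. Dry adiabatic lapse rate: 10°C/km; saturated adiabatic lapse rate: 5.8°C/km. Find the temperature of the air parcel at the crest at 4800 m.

200 → 2200 m (dry, 10°C/km): ΔT = -10 × 2 = -20°C → T = -10.5°C
2200 → 4800 m (saturated, 5.8°C/km): ΔT = -5.8 × 2.6 = -15.08°C → T = -25.58°C

-25.58°C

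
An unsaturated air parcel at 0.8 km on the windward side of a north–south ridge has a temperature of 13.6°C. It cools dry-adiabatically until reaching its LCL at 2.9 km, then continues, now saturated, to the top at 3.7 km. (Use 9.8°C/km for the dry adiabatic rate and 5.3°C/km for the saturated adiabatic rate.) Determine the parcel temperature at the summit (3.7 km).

-11.22°C

From 800 m to 2900 m (dry): cools by 9.8 × 2.1 = 20.58°C, giving -6.98°C.
From 2900 m to 3700 m (saturated): cools by 5.3 × 0.8 = 4.24°C, giving -11.22°C.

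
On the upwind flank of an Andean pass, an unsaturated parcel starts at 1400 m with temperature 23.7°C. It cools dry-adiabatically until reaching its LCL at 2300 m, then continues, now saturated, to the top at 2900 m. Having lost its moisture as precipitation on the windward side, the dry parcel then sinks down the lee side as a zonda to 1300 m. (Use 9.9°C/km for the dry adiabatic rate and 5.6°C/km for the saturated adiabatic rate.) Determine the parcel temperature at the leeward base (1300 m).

Dry to 2300 m: -9.9 × 0.9 km = -8.91°C, so T = 14.79°C.
Saturated to 2900 m: -5.6 × 0.6 km = -3.36°C, so T = 11.43°C.
Dry descent to 1300 m: +9.9 × 1.6 km = +15.84°C, so T = 27.27°C.

27.27°C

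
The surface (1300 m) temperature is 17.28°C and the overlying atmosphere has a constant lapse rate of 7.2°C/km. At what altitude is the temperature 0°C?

3700 m

Height above start = (17.28 − 0) / 7.2 = 2.4 km
Altitude = 1300 m + 2400 m = 3700 m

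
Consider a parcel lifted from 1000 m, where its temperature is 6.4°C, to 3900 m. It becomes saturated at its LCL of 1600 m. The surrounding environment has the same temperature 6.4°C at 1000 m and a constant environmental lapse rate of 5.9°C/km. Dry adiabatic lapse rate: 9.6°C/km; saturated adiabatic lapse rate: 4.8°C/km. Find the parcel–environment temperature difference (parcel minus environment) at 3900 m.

+0.31°C (parcel warmer than environment)

Parcel:
  From 1000 m to 1600 m (dry): cools by 9.6 × 0.6 = 5.76°C, giving 0.64°C.
  From 1600 m to 3900 m (saturated): cools by 4.8 × 2.3 = 11.04°C, giving -10.4°C.
Environment:
  From 1000 m to 3900 m (environment): cools by 5.9 × 2.9 = 17.11°C, giving -10.71°C.
T_parcel − T_env = -10.4 − (-10.71) = +0.31°C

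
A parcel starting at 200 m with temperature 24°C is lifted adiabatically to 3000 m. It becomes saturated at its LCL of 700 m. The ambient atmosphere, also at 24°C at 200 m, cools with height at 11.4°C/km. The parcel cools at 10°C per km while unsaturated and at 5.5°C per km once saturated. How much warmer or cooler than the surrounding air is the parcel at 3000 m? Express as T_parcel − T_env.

Parcel:
  From 200 m to 700 m (dry): cools by 10 × 0.5 = 5°C, giving 19°C.
  From 700 m to 3000 m (saturated): cools by 5.5 × 2.3 = 12.65°C, giving 6.35°C.
Environment:
  From 200 m to 3000 m (environment): cools by 11.4 × 2.8 = 31.92°C, giving -7.92°C.
T_parcel − T_env = 6.35 − (-7.92) = +14.27°C

+14.27°C (parcel warmer than environment)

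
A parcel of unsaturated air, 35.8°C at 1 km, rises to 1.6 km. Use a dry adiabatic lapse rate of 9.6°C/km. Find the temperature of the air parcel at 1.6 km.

1000–1600 m, dry adiabatic: Δz = 0.6 km ⇒ ΔT = -5.76°C; T = 30.04°C

30.04°C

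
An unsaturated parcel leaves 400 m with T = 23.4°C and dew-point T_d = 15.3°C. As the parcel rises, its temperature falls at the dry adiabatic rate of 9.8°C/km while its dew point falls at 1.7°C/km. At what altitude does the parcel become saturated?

1400 m

T and T_d converge at 9.8 − 1.7 = 8.1°C per km
Height above start = (23.4 − 15.3) / 8.1 = 1 km
LCL altitude = 400 m + 1000 m = 1400 m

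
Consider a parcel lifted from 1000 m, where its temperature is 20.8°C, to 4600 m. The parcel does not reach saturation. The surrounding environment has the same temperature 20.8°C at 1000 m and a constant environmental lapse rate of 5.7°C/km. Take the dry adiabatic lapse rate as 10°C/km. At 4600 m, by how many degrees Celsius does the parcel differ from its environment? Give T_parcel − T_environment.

Parcel:
  From 1000 m to 4600 m (dry): cools by 10 × 3.6 = 36°C, giving -15.2°C.
Environment:
  From 1000 m to 4600 m (environment): cools by 5.7 × 3.6 = 20.52°C, giving 0.28°C.
T_parcel − T_env = -15.2 − 0.28 = -15.48°C

-15.48°C (parcel cooler than environment)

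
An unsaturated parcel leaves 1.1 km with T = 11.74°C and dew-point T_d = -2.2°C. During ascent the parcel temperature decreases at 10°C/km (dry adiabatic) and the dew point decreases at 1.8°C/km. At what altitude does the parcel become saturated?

T and T_d converge at 10 − 1.8 = 8.2°C per km
Height above start = (11.74 − (-2.2)) / 8.2 = 1.7 km
LCL altitude = 1100 m + 1700 m = 2800 m

2.8 km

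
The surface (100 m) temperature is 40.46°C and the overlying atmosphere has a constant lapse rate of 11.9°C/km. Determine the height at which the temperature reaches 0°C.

3500 m

Height above start = (40.46 − 0) / 11.9 = 3.4 km
Altitude = 100 m + 3400 m = 3500 m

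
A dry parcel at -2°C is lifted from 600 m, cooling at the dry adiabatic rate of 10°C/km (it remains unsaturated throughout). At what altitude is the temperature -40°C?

Height above start = (-2 − (-40)) / 10 = 3.8 km
Altitude = 600 m + 3800 m = 4400 m

4400 m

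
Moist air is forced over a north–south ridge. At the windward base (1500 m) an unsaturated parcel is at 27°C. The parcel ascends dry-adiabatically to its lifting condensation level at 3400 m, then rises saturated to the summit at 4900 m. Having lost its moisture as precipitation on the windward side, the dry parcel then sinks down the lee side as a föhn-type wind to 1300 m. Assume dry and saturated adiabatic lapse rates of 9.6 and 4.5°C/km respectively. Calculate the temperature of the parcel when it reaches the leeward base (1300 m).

1500–3400 m, dry: Δz = 1.9 km ⇒ ΔT = -18.24°C; T = 8.76°C
3400–4900 m, saturated: Δz = 1.5 km ⇒ ΔT = -6.75°C; T = 2.01°C
4900–1300 m, dry descent: Δz = 3.6 km ⇒ ΔT = +34.56°C; T = 36.57°C

36.57°C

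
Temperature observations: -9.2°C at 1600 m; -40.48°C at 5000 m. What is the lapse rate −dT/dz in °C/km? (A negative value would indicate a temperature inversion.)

9.2°C/km

Γ = −ΔT/Δz = (-9.2 − (-40.48)) / (5000 − 1600) m
  = 31.28°C / 3.4 km = 9.2°C/km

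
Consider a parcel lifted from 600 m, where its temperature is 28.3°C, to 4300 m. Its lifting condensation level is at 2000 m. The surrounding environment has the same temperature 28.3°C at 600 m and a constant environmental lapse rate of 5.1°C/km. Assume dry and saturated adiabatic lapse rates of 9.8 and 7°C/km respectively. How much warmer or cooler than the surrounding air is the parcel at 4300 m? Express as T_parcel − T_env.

Parcel:
  From 600 m to 2000 m (dry): cools by 9.8 × 1.4 = 13.72°C, giving 14.58°C.
  From 2000 m to 4300 m (saturated): cools by 7 × 2.3 = 16.1°C, giving -1.52°C.
Environment:
  From 600 m to 4300 m (environment): cools by 5.1 × 3.7 = 18.87°C, giving 9.43°C.
T_parcel − T_env = -1.52 − 9.43 = -10.95°C

-10.95°C (parcel cooler than environment)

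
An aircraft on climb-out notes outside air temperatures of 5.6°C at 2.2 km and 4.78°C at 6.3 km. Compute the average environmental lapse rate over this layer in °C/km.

Γ = −ΔT/Δz = (5.6 − 4.78) / (6300 − 2200) m
  = 0.82°C / 4.1 km = 0.2°C/km

0.2°C/km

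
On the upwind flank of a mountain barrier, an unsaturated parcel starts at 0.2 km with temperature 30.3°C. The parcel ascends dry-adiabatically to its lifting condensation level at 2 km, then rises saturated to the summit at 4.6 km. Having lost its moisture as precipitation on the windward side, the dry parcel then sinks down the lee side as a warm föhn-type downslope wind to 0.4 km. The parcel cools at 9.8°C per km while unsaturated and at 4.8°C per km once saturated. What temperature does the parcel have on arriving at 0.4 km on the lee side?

From 200 m to 2000 m (dry): cools by 9.8 × 1.8 = 17.64°C, giving 12.66°C.
From 2000 m to 4600 m (saturated): cools by 4.8 × 2.6 = 12.48°C, giving 0.18°C.
From 4600 m to 400 m (dry descent): warms by 9.8 × 4.2 = 41.16°C, giving 41.34°C.

41.34°C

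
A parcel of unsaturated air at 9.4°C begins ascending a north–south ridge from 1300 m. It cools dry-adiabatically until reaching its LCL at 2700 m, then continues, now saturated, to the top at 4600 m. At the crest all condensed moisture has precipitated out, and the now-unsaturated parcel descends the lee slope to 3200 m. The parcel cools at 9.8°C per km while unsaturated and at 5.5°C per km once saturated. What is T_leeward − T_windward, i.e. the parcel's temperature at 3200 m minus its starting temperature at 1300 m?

-10.45°C

Dry to 2700 m: -9.8 × 1.4 km = -13.72°C, so T = -4.32°C.
Saturated to 4600 m: -5.5 × 1.9 km = -10.45°C, so T = -14.77°C.
Dry descent to 3200 m: +9.8 × 1.4 km = +13.72°C, so T = -1.05°C.
Net change vs windward start: -1.05 − 9.4 = -10.45°C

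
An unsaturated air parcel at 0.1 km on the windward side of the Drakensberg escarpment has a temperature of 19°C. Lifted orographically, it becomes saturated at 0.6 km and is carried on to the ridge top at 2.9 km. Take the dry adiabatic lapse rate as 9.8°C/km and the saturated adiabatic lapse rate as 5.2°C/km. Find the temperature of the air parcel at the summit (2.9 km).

100 → 600 m (dry, 9.8°C/km): ΔT = -9.8 × 0.5 = -4.9°C → T = 14.1°C
600 → 2900 m (saturated, 5.2°C/km): ΔT = -5.2 × 2.3 = -11.96°C → T = 2.14°C

2.14°C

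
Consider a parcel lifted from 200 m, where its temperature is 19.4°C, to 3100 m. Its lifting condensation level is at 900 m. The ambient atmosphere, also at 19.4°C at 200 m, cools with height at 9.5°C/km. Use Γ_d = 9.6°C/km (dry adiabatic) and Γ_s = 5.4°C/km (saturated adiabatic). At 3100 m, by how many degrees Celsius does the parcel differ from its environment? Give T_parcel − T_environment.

Parcel:
  200–900 m, dry: Δz = 0.7 km ⇒ ΔT = -6.72°C; T = 12.68°C
  900–3100 m, saturated: Δz = 2.2 km ⇒ ΔT = -11.88°C; T = 0.8°C
Environment:
  200–3100 m, environment: Δz = 2.9 km ⇒ ΔT = -27.55°C; T = -8.15°C
T_parcel − T_env = 0.8 − (-8.15) = +8.95°C

+8.95°C (parcel warmer than environment)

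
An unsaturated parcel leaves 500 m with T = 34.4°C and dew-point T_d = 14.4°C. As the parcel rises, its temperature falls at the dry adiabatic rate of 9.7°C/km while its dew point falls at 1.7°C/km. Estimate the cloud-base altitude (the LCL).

3000 m

T and T_d converge at 9.7 − 1.7 = 8°C per km
Height above start = (34.4 − 14.4) / 8 = 2.5 km
LCL altitude = 500 m + 2500 m = 3000 m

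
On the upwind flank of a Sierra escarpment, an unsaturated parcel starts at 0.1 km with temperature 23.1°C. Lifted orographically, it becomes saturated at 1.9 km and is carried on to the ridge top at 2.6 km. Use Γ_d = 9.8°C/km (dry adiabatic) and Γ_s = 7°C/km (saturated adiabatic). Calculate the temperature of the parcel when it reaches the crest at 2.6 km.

From 100 m to 1900 m (dry): cools by 9.8 × 1.8 = 17.64°C, giving 5.46°C.
From 1900 m to 2600 m (saturated): cools by 7 × 0.7 = 4.9°C, giving 0.56°C.

0.56°C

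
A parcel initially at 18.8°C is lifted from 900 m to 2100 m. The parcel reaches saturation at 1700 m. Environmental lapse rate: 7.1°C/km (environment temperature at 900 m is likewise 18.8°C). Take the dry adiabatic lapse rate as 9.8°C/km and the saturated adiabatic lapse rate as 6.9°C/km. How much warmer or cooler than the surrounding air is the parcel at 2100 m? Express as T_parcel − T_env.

Parcel:
  900 → 1700 m (dry, 9.8°C/km): ΔT = -9.8 × 0.8 = -7.84°C → T = 10.96°C
  1700 → 2100 m (saturated, 6.9°C/km): ΔT = -6.9 × 0.4 = -2.76°C → T = 8.2°C
Environment:
  900 → 2100 m (environment, 7.1°C/km): ΔT = -7.1 × 1.2 = -8.52°C → T = 10.28°C
T_parcel − T_env = 8.2 − 10.28 = -2.08°C

-2.08°C (parcel cooler than environment)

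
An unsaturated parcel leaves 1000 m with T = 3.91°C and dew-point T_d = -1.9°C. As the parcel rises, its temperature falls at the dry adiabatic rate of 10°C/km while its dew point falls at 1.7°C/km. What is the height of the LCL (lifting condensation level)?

T and T_d converge at 10 − 1.7 = 8.3°C per km
Height above start = (3.91 − (-1.9)) / 8.3 = 0.7 km
LCL altitude = 1000 m + 700 m = 1700 m

1700 m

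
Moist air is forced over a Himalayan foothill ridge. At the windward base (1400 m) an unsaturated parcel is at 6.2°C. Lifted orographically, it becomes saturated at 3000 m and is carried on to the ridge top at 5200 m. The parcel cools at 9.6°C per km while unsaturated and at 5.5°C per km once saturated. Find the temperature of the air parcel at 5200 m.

-21.26°C

1400–3000 m, dry: Δz = 1.6 km ⇒ ΔT = -15.36°C; T = -9.16°C
3000–5200 m, saturated: Δz = 2.2 km ⇒ ΔT = -12.1°C; T = -21.26°C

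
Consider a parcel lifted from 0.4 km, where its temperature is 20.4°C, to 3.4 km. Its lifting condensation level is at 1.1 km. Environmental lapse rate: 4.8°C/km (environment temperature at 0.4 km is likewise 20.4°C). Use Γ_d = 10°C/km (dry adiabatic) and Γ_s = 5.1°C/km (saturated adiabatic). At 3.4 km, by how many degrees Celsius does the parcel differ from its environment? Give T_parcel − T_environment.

Parcel:
  400 → 1100 m (dry, 10°C/km): ΔT = -10 × 0.7 = -7°C → T = 13.4°C
  1100 → 3400 m (saturated, 5.1°C/km): ΔT = -5.1 × 2.3 = -11.73°C → T = 1.67°C
Environment:
  400 → 3400 m (environment, 4.8°C/km): ΔT = -4.8 × 3 = -14.4°C → T = 6°C
T_parcel − T_env = 1.67 − 6 = -4.33°C

-4.33°C (parcel cooler than environment)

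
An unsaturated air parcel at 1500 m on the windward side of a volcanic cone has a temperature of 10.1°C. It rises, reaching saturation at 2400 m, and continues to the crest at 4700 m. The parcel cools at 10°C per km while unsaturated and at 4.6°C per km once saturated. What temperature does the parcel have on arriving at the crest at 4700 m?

1500–2400 m, dry: Δz = 0.9 km ⇒ ΔT = -9°C; T = 1.1°C
2400–4700 m, saturated: Δz = 2.3 km ⇒ ΔT = -10.58°C; T = -9.48°C

-9.48°C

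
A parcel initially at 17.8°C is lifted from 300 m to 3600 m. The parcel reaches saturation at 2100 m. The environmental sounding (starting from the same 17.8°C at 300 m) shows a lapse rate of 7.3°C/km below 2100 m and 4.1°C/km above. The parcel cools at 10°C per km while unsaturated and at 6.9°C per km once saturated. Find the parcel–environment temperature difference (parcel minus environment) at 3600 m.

-9.06°C (parcel cooler than environment)

Parcel:
  300–2100 m, dry: Δz = 1.8 km ⇒ ΔT = -18°C; T = -0.2°C
  2100–3600 m, saturated: Δz = 1.5 km ⇒ ΔT = -10.35°C; T = -10.55°C
Environment:
  300–2100 m, environment, lower layer: Δz = 1.8 km ⇒ ΔT = -13.14°C; T = 4.66°C
  2100–3600 m, environment, upper layer: Δz = 1.5 km ⇒ ΔT = -6.15°C; T = -1.49°C
T_parcel − T_env = -10.55 − (-1.49) = -9.06°C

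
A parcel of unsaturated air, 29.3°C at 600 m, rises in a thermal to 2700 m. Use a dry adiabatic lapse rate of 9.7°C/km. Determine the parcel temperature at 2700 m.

600 → 2700 m (dry adiabatic, 9.7°C/km): ΔT = -9.7 × 2.1 = -20.37°C → T = 8.93°C

8.93°C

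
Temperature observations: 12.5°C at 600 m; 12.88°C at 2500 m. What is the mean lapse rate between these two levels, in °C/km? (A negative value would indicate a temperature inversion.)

Γ = −ΔT/Δz = (12.5 − 12.88) / (2500 − 600) m
  = -0.38°C / 1.9 km = -0.2°C/km

-0.2°C/km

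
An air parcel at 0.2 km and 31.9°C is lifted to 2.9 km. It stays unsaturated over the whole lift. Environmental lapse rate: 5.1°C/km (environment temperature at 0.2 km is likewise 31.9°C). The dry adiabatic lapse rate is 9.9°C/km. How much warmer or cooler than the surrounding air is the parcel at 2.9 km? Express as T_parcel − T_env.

Parcel:
  200 → 2900 m (dry, 9.9°C/km): ΔT = -9.9 × 2.7 = -26.73°C → T = 5.17°C
Environment:
  200 → 2900 m (environment, 5.1°C/km): ΔT = -5.1 × 2.7 = -13.77°C → T = 18.13°C
T_parcel − T_env = 5.17 − 18.13 = -12.96°C

-12.96°C (parcel cooler than environment)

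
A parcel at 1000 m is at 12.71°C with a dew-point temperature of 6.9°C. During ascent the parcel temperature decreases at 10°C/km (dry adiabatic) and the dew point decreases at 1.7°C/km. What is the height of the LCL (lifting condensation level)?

T and T_d converge at 10 − 1.7 = 8.3°C per km
Height above start = (12.71 − 6.9) / 8.3 = 0.7 km
LCL altitude = 1000 m + 700 m = 1700 m

1700 m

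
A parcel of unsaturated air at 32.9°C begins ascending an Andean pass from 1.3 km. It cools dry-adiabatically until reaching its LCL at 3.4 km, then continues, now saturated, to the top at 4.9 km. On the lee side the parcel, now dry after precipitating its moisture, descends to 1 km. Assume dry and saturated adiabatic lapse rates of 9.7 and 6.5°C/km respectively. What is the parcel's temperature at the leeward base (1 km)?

40.61°C

From 1300 m to 3400 m (dry): cools by 9.7 × 2.1 = 20.37°C, giving 12.53°C.
From 3400 m to 4900 m (saturated): cools by 6.5 × 1.5 = 9.75°C, giving 2.78°C.
From 4900 m to 1000 m (dry descent): warms by 9.7 × 3.9 = 37.83°C, giving 40.61°C.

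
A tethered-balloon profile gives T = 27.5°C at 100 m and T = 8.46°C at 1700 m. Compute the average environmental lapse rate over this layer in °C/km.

Γ = −ΔT/Δz = (27.5 − 8.46) / (1700 − 100) m
  = 19.04°C / 1.6 km = 11.9°C/km

11.9°C/km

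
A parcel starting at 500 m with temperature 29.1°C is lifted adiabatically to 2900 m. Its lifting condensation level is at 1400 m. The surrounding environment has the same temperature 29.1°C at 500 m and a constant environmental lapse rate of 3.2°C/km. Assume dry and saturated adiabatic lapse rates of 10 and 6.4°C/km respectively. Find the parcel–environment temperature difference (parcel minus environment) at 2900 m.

-10.92°C (parcel cooler than environment)

Parcel:
  500–1400 m, dry: Δz = 0.9 km ⇒ ΔT = -9°C; T = 20.1°C
  1400–2900 m, saturated: Δz = 1.5 km ⇒ ΔT = -9.6°C; T = 10.5°C
Environment:
  500–2900 m, environment: Δz = 2.4 km ⇒ ΔT = -7.68°C; T = 21.42°C
T_parcel − T_env = 10.5 − 21.42 = -10.92°C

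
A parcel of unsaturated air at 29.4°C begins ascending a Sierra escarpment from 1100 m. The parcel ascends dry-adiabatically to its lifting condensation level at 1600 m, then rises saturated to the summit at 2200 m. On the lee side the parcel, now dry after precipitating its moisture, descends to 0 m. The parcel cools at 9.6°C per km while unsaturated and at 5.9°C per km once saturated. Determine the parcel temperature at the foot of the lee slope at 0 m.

From 1100 m to 1600 m (dry): cools by 9.6 × 0.5 = 4.8°C, giving 24.6°C.
From 1600 m to 2200 m (saturated): cools by 5.9 × 0.6 = 3.54°C, giving 21.06°C.
From 2200 m to 0 m (dry descent): warms by 9.6 × 2.2 = 21.12°C, giving 42.18°C.

42.18°C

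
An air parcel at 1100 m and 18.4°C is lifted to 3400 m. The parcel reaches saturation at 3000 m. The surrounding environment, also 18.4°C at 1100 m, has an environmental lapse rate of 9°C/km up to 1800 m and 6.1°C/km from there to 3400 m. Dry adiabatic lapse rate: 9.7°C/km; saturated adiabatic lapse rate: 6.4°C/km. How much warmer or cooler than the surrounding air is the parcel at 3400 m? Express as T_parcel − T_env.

Parcel:
  From 1100 m to 3000 m (dry): cools by 9.7 × 1.9 = 18.43°C, giving -0.03°C.
  From 3000 m to 3400 m (saturated): cools by 6.4 × 0.4 = 2.56°C, giving -2.59°C.
Environment:
  From 1100 m to 1800 m (environment, lower layer): cools by 9 × 0.7 = 6.3°C, giving 12.1°C.
  From 1800 m to 3400 m (environment, upper layer): cools by 6.1 × 1.6 = 9.76°C, giving 2.34°C.
T_parcel − T_env = -2.59 − 2.34 = -4.93°C

-4.93°C (parcel cooler than environment)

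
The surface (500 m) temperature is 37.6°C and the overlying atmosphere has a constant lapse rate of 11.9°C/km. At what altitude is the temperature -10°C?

4500 m

Height above start = (37.6 − (-10)) / 11.9 = 4 km
Altitude = 500 m + 4000 m = 4500 m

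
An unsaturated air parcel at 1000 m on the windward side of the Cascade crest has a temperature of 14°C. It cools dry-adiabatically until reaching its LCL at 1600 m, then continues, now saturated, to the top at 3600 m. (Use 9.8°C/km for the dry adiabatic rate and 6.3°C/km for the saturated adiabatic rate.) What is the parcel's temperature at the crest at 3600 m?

-4.48°C

1000–1600 m, dry: Δz = 0.6 km ⇒ ΔT = -5.88°C; T = 8.12°C
1600–3600 m, saturated: Δz = 2 km ⇒ ΔT = -12.6°C; T = -4.48°C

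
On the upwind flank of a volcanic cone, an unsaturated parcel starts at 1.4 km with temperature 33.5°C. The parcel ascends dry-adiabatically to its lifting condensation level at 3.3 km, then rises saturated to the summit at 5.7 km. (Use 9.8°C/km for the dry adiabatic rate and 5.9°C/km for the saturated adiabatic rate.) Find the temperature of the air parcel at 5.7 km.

0.72°C

1400 → 3300 m (dry, 9.8°C/km): ΔT = -9.8 × 1.9 = -18.62°C → T = 14.88°C
3300 → 5700 m (saturated, 5.9°C/km): ΔT = -5.9 × 2.4 = -14.16°C → T = 0.72°C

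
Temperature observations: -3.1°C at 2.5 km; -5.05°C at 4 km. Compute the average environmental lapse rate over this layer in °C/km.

1.3°C/km

Γ = −ΔT/Δz = (-3.1 − (-5.05)) / (4000 − 2500) m
  = 1.95°C / 1.5 km = 1.3°C/km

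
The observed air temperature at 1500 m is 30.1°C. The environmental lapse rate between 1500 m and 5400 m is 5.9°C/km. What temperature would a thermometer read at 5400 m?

1500 → 5400 m (environmental, 5.9°C/km): ΔT = -5.9 × 3.9 = -23.01°C → T = 7.09°C

7.09°C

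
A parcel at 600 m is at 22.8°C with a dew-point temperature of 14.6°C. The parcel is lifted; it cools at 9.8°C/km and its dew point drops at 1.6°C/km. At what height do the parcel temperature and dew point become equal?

1600 m

T and T_d converge at 9.8 − 1.6 = 8.2°C per km
Height above start = (22.8 − 14.6) / 8.2 = 1 km
LCL altitude = 600 m + 1000 m = 1600 m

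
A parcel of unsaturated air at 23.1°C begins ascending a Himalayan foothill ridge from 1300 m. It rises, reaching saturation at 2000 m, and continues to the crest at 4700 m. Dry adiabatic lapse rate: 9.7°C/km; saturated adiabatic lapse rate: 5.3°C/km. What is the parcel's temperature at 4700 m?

2°C

From 1300 m to 2000 m (dry): cools by 9.7 × 0.7 = 6.79°C, giving 16.31°C.
From 2000 m to 4700 m (saturated): cools by 5.3 × 2.7 = 14.31°C, giving 2°C.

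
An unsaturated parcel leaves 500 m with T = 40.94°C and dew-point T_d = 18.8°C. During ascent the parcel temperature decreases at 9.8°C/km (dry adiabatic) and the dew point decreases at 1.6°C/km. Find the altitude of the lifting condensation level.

3200 m

T and T_d converge at 9.8 − 1.6 = 8.2°C per km
Height above start = (40.94 − 18.8) / 8.2 = 2.7 km
LCL altitude = 500 m + 2700 m = 3200 m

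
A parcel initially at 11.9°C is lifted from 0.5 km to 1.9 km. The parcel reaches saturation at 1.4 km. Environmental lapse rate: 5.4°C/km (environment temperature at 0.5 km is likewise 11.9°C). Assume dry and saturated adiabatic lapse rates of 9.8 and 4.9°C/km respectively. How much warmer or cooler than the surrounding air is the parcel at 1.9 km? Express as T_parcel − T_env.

Parcel:
  Dry to 1400 m: -9.8 × 0.9 km = -8.82°C, so T = 3.08°C.
  Saturated to 1900 m: -4.9 × 0.5 km = -2.45°C, so T = 0.63°C.
Environment:
  Environment to 1900 m: -5.4 × 1.4 km = -7.56°C, so T = 4.34°C.
T_parcel − T_env = 0.63 − 4.34 = -3.71°C

-3.71°C (parcel cooler than environment)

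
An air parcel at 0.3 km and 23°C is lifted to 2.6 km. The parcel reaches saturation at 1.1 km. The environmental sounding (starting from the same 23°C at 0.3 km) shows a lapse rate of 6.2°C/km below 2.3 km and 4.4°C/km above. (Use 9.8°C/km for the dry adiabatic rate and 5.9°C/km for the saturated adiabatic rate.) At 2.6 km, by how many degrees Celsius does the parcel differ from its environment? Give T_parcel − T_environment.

Parcel:
  From 300 m to 1100 m (dry): cools by 9.8 × 0.8 = 7.84°C, giving 15.16°C.
  From 1100 m to 2600 m (saturated): cools by 5.9 × 1.5 = 8.85°C, giving 6.31°C.
Environment:
  From 300 m to 2300 m (environment, lower layer): cools by 6.2 × 2 = 12.4°C, giving 10.6°C.
  From 2300 m to 2600 m (environment, upper layer): cools by 4.4 × 0.3 = 1.32°C, giving 9.28°C.
T_parcel − T_env = 6.31 − 9.28 = -2.97°C

-2.97°C (parcel cooler than environment)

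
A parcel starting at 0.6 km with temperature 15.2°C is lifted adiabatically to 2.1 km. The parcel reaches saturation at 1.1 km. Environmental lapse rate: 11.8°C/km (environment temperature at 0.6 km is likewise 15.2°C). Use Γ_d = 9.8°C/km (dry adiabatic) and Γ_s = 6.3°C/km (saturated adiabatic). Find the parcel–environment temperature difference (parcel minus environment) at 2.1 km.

+6.5°C (parcel warmer than environment)

Parcel:
  600–1100 m, dry: Δz = 0.5 km ⇒ ΔT = -4.9°C; T = 10.3°C
  1100–2100 m, saturated: Δz = 1 km ⇒ ΔT = -6.3°C; T = 4°C
Environment:
  600–2100 m, environment: Δz = 1.5 km ⇒ ΔT = -17.7°C; T = -2.5°C
T_parcel − T_env = 4 − (-2.5) = +6.5°C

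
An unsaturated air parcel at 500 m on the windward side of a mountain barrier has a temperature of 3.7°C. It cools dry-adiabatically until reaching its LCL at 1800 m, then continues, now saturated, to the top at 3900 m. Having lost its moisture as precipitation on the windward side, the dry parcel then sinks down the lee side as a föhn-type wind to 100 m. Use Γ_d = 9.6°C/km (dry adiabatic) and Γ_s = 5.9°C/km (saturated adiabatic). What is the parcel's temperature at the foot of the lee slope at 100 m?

From 500 m to 1800 m (dry): cools by 9.6 × 1.3 = 12.48°C, giving -8.78°C.
From 1800 m to 3900 m (saturated): cools by 5.9 × 2.1 = 12.39°C, giving -21.17°C.
From 3900 m to 100 m (dry descent): warms by 9.6 × 3.8 = 36.48°C, giving 15.31°C.

15.31°C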